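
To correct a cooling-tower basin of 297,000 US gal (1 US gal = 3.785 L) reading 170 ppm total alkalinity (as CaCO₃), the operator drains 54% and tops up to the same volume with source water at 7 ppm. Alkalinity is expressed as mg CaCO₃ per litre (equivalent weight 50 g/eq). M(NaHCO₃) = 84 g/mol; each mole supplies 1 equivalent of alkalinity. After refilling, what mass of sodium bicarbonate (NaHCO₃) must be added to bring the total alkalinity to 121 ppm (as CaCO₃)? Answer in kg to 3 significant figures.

73.7 kg

Volume: 297,000 US gal × 3.785 L/gal = 1,124,145 L.
After draining 54% and refilling: 170 × 0.46 + 7 × 0.54 = 81.98 ppm.
Deficit to target: 121 − 81.98 = 39.02 mg/L.
As CaCO₃: 39.02 mg/L × 1,124,145 L = 43,860 g; ÷ 50 g/eq ÷ 1 = 877.3 mol NaHCO₃.
Mass: 877.3 × 84 = 73,690 g.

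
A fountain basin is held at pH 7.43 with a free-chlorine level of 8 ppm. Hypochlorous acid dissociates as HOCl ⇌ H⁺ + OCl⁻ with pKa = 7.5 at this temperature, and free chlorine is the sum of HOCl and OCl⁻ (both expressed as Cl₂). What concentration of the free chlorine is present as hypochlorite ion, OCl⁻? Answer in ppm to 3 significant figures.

3.68 ppm

[OCl⁻]/[HOCl] = 10^(pH − pKa) = 10^(7.43 − 7.5) = 10^-0.07 = 0.8511.
Fraction as HOCl = 1 / (1 + 0.8511) = 0.5402.
OCl⁻ = (1 − 0.5402) × 8 ppm = 3.678 ppm.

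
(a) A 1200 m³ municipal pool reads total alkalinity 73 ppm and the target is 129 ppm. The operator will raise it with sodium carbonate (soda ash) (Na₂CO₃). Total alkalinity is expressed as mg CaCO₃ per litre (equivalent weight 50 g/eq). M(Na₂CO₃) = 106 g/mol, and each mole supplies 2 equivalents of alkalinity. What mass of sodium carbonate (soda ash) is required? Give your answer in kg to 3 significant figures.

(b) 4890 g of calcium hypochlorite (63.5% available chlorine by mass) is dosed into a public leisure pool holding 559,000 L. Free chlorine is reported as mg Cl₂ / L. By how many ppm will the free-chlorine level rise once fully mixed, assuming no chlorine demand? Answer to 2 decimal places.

(a) 71.2 kg; (b) 5.55 ppm

(a) Volume: 1200 m³ = 1,200,000 L.
(a) Alkalinity to add: (129 − 73) = 56 mg/L as CaCO₃ × 1,200,000 L = 67,200 g as CaCO₃.
(a) Equivalents: 67,200 g ÷ 50 g/eq = 1344 eq.
(a) Each mole of Na₂CO₃ supplies 2 eq, so 1344 / 2 = 672 mol.
(a) Mass: 672 mol × 106 g/mol = 71,230 g.

(b) Available chlorine delivered: 4890 g × 0.635 = 3105 g as Cl₂.
(b) Concentration rise: 3105 g / 559,000 L = 5.555 mg/L = 5.55 ppm.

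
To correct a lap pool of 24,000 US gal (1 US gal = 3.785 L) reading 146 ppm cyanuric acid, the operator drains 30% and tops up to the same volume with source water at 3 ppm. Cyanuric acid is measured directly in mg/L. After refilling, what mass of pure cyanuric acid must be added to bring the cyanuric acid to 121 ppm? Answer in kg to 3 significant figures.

Volume: 24,000 US gal × 3.785 L/gal = 90,840 L.
After draining 30% and refilling: 146 × 0.70 + 3 × 0.30 = 103.1 ppm.
Deficit to target: 121 − 103.1 = 17.9 mg/L.
Mass: 17.9 mg/L × 90,840 L = 1626 g cyanuric acid.

1.63 kg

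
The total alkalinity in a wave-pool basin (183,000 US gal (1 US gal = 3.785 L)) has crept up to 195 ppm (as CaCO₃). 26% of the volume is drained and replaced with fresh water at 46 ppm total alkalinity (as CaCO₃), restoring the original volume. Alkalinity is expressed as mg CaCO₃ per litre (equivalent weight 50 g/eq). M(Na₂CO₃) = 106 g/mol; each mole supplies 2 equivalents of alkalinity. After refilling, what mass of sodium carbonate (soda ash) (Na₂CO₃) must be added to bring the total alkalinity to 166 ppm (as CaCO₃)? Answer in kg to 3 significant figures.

Volume: 183,000 US gal × 3.785 L/gal = 692,655 L.
After draining 26% and refilling: 195 × 0.74 + 46 × 0.26 = 156.26 ppm.
Deficit to target: 166 − 156.26 = 9.74 mg/L.
As CaCO₃: 9.74 mg/L × 692,655 L = 6746 g; ÷ 50 g/eq ÷ 2 = 67.46 mol Na₂CO₃.
Mass: 67.46 × 106 = 7151 g.

7.15 kg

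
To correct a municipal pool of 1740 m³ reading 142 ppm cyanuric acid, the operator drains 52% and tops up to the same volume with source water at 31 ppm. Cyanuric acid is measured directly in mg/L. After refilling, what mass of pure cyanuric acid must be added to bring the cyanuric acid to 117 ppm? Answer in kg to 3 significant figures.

Volume: 1740 m³ = 1,740,000 L.
After draining 52% and refilling: 142 × 0.48 + 31 × 0.52 = 84.28 ppm.
Deficit to target: 117 − 84.28 = 32.72 mg/L.
Mass: 32.72 mg/L × 1,740,000 L = 56,930 g cyanuric acid.

56.9 kg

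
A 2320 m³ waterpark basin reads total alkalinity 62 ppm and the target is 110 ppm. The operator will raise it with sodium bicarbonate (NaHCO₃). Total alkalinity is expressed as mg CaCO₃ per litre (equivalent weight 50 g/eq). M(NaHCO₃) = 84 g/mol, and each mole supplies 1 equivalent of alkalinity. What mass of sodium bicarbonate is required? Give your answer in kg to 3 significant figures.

187 kg

Volume: 2320 m³ = 2,320,000 L.
Alkalinity to add: (110 − 62) = 48 mg/L as CaCO₃ × 2,320,000 L = 111,400 g as CaCO₃.
Equivalents: 111,400 g ÷ 50 g/eq = 2227 eq.
NaHCO₃ supplies 1 eq per mole → 2227 mol.
Mass: 2227 mol × 84 g/mol = 187,100 g.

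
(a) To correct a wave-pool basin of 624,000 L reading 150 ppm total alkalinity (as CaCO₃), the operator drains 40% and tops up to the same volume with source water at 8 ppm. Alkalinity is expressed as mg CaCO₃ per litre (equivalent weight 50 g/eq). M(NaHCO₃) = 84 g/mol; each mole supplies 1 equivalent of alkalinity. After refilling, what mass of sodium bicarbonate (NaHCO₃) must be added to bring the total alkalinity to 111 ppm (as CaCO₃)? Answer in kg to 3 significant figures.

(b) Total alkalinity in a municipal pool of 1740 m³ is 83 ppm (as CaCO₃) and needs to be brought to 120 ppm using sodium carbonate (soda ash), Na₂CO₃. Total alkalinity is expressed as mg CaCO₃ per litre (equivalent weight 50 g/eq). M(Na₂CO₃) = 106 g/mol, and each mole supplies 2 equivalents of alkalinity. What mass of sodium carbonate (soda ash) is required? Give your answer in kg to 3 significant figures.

(a) 18.7 kg; (b) 68.2 kg

(a) After draining 40% and refilling: 150 × 0.60 + 8 × 0.40 = 93.2 ppm.
(a) Deficit to target: 111 − 93.2 = 17.8 mg/L.
(a) As CaCO₃: 17.8 mg/L × 624,000 L = 11,110 g; ÷ 50 g/eq ÷ 1 = 222.1 mol NaHCO₃.
(a) Mass: 222.1 × 84 = 18,660 g.

(b) Volume: 1740 m³ = 1,740,000 L.
(b) Alkalinity to add: (120 − 83) = 37 mg/L as CaCO₃ × 1,740,000 L = 64,380 g as CaCO₃.
(b) Equivalents: 64,380 g ÷ 50 g/eq = 1288 eq.
(b) Each mole of Na₂CO₃ supplies 2 eq, so 1288 / 2 = 643.8 mol.
(b) Mass: 643.8 mol × 106 g/mol = 68,240 g.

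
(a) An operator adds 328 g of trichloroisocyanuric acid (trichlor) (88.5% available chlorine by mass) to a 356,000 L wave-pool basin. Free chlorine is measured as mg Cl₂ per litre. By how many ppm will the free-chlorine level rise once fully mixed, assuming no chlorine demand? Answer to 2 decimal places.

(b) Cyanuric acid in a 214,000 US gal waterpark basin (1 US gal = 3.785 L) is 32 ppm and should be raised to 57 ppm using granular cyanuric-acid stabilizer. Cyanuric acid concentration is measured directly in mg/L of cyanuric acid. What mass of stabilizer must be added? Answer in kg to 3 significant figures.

(a) Available chlorine delivered: 328 g × 0.885 = 290.3 g as Cl₂.
(a) Concentration rise: 290.3 g / 356,000 L = 0.8154 mg/L = 0.82 ppm.

(b) Volume: 214,000 US gal × 3.785 L/gal = 809,990 L.
(b) CYA to add: (57 − 32) = 25 mg/L × 809,990 L = 20,250 g cyanuric acid.

(a) 0.82 ppm; (b) 20.2 kg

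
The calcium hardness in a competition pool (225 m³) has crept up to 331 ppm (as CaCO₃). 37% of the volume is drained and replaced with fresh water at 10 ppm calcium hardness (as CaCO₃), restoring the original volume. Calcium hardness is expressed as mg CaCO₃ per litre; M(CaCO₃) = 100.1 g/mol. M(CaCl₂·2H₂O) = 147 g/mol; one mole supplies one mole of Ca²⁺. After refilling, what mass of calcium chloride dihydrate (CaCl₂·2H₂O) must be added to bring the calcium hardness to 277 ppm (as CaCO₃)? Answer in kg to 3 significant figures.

Volume: 225 m³ = 225,000 L.
After draining 37% and refilling: 331 × 0.63 + 10 × 0.37 = 212.23 ppm.
Deficit to target: 277 − 212.23 = 64.77 mg/L.
As CaCO₃: 64.77 mg/L × 225,000 L = 14,570 g; ÷ 100.1 = 145.6 mol Ca²⁺.
Mass: 145.6 × 147 = 21,400 g.

21.4 kg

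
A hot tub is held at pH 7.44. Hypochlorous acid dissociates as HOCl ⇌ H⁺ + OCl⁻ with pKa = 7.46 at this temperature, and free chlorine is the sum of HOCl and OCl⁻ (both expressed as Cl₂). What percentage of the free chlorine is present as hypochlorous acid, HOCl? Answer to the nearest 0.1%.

[OCl⁻]/[HOCl] = 10^(pH − pKa) = 10^(7.44 − 7.46) = 10^-0.02 = 0.955.
Fraction as HOCl = 1 / (1 + 0.955) = 0.5115.

51.2%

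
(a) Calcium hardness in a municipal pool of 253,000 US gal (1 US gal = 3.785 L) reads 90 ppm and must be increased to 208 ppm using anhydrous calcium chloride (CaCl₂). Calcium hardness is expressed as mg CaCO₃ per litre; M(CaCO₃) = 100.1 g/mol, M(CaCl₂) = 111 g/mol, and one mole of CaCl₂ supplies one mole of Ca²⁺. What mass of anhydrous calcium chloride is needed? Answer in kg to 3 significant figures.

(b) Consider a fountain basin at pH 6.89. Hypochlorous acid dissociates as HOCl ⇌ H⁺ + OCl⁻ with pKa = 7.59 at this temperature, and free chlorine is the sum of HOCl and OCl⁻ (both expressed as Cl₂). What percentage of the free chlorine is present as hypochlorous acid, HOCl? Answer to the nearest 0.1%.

(a) 125 kg; (b) 83.4%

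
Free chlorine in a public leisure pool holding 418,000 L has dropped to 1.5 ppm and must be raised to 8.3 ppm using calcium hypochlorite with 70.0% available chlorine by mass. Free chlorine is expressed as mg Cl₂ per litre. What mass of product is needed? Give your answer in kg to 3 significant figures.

4.06 kg

Chlorine deficit: 8.3 − 1.5 = 6.8 ppm = 6.8 mg/L as Cl₂.
Cl₂ equivalent needed: 6.8 mg/L × 418,000 L = 2,842,000 mg = 2842 g.
Product at 70.0% available chlorine: 2842 / 0.7 = 4061 g.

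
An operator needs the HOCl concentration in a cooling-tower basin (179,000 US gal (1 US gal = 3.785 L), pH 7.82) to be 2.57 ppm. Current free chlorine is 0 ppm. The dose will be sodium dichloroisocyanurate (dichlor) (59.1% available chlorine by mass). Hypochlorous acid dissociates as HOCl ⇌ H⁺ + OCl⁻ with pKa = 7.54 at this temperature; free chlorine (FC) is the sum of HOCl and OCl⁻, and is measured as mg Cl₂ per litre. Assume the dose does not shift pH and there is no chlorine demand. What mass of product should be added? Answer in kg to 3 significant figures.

8.56 kg

Volume: 179,000 US gal × 3.785 L/gal = 677,515 L.
[OCl⁻]/[HOCl] = 10^(pH − pKa) = 10^(7.82 − 7.54) = 1.905; fraction as HOCl = 1/(1 + 1.905) = 0.3442.
Free chlorine required for 2.57 ppm HOCl: 2.57 / 0.3442 = 7.467 ppm.
FC to add: 7.467 − 0 = 7.467 mg/L as Cl₂.
Cl₂ equivalent: 7.467 mg/L × 677,515 L = 5059 g.
Product at 59.1% available Cl: 5059 / 0.591 = 8560 g.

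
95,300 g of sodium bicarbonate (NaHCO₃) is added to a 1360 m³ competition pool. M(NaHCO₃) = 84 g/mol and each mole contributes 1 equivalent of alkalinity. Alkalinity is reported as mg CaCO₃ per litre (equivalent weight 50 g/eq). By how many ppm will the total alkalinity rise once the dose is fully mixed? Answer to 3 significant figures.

Volume: 1360 m³ = 1,360,000 L.
Moles of NaHCO₃: 95,300 g ÷ 84 g/mol = 1135 mol → 1135 eq of alkalinity.
As CaCO₃: 1135 eq × 50 g/eq = 56,730 g.
Rise: 56,730 g / 1,360,000 L × 1000 = 41.71 mg/L.

41.7 ppm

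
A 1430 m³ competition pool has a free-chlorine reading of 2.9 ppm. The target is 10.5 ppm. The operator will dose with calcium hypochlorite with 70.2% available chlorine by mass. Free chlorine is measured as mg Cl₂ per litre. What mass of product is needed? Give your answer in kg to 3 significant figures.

Volume: 1430 m³ = 1,430,000 L.
Chlorine deficit: 10.5 − 2.9 = 7.6 ppm = 7.6 mg/L as Cl₂.
Cl₂ equivalent needed: 7.6 mg/L × 1,430,000 L = 10,870,000 mg = 10,870 g.
Product at 70.2% available chlorine: 10,870 / 0.702 = 15,480 g.

15.5 kg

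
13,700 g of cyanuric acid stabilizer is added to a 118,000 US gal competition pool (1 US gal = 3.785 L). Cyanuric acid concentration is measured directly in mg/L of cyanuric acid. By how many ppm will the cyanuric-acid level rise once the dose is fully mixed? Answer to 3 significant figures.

Volume: 118,000 US gal × 3.785 L/gal = 446,630 L.
Rise: 13,700 g / 446,630 L × 1000 = 30.67 mg/L.

30.7 ppm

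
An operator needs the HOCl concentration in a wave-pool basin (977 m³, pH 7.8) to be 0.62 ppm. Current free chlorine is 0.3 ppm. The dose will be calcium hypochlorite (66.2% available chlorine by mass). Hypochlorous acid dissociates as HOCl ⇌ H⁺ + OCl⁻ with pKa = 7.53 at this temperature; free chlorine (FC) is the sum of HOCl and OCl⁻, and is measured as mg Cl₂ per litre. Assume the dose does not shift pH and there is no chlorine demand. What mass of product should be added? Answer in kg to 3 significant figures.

2.18 kg

Volume: 977 m³ = 977,000 L.
[OCl⁻]/[HOCl] = 10^(pH − pKa) = 10^(7.8 − 7.53) = 1.862; fraction as HOCl = 1/(1 + 1.862) = 0.3494.
Free chlorine required for 0.62 ppm HOCl: 0.62 / 0.3494 = 1.774 ppm.
FC to add: 1.774 − 0.3 = 1.474 mg/L as Cl₂.
Cl₂ equivalent: 1.474 mg/L × 977,000 L = 1441 g.
Product at 66.2% available Cl: 1441 / 0.662 = 2176 g.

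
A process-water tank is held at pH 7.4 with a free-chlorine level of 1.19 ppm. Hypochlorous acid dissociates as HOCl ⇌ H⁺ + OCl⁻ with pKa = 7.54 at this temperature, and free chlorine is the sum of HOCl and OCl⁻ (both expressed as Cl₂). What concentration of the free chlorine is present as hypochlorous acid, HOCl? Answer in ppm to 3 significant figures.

0.690 ppm

[OCl⁻]/[HOCl] = 10^(pH − pKa) = 10^(7.4 − 7.54) = 10^-0.14 = 0.7244.
Fraction as HOCl = 1 / (1 + 0.7244) = 0.5799.
HOCl = 0.5799 × 1.19 ppm = 0.6901 ppm.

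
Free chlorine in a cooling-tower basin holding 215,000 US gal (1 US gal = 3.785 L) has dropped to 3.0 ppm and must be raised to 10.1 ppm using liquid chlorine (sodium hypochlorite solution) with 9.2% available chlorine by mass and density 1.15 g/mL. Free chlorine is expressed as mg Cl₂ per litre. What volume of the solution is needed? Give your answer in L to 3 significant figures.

54.6 L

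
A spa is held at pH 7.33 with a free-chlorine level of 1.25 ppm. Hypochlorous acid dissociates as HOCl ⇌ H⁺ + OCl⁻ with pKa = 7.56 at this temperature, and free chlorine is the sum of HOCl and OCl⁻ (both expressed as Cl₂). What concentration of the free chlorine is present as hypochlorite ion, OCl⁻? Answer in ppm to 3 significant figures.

[OCl⁻]/[HOCl] = 10^(pH − pKa) = 10^(7.33 − 7.56) = 10^-0.23 = 0.5888.
Fraction as HOCl = 1 / (1 + 0.5888) = 0.6294.
OCl⁻ = (1 − 0.6294) × 1.25 ppm = 0.4633 ppm.

0.463 ppm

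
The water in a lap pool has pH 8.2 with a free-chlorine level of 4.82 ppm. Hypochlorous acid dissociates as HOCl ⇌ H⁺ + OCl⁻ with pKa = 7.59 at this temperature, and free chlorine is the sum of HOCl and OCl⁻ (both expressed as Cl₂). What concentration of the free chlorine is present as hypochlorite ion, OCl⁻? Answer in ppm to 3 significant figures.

[OCl⁻]/[HOCl] = 10^(pH − pKa) = 10^(8.2 − 7.59) = 10^0.61 = 4.074.
Fraction as HOCl = 1 / (1 + 4.074) = 0.1971.
OCl⁻ = (1 − 0.1971) × 4.82 ppm = 3.87 ppm.

3.87 ppm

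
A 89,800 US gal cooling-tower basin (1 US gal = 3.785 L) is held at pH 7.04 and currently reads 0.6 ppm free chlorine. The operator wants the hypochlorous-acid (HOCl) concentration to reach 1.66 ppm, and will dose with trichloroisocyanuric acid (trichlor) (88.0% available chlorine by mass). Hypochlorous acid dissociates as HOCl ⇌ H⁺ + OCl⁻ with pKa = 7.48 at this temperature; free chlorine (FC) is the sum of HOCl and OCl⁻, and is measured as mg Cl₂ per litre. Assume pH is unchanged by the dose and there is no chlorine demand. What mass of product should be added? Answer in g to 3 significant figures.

642 g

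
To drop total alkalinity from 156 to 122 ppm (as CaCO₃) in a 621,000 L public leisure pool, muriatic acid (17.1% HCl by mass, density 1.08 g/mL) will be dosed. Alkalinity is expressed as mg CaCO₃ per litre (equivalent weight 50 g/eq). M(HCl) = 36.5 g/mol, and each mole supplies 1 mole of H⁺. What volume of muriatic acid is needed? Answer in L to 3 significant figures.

Alkalinity to neutralize: (156 − 122) = 34 mg/L as CaCO₃ × 621,000 L = 21,110 g as CaCO₃.
Equivalents of H⁺ required: 21,110 ÷ 50 g/eq = 422.3 eq = 422.3 mol HCl.
Mass of HCl: 422.3 × 36.5 = 15,410 g.
Mass of 17.1% solution: 15,410 / 0.171 = 90,140 g.
Volume: 90,140 g ÷ 1.08 g/mL = 83,460 mL.

83.5 L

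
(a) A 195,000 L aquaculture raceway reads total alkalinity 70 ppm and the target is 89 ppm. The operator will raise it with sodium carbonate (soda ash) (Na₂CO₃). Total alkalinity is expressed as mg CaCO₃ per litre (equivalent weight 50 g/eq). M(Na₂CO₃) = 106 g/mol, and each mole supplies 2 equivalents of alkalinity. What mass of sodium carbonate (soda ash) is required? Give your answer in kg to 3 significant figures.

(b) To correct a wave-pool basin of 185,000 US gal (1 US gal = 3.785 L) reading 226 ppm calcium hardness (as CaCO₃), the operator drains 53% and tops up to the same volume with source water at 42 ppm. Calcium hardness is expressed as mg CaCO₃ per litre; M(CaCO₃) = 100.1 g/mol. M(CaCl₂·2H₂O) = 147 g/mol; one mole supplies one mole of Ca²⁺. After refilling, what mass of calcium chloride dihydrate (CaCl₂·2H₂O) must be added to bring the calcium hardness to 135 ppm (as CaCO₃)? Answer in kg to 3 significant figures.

(a) Alkalinity to add: (89 − 70) = 19 mg/L as CaCO₃ × 195,000 L = 3705 g as CaCO₃.
(a) Equivalents: 3705 g ÷ 50 g/eq = 74.1 eq.
(a) Each mole of Na₂CO₃ supplies 2 eq, so 74.1 / 2 = 37.05 mol.
(a) Mass: 37.05 mol × 106 g/mol = 3927 g.

(b) Volume: 185,000 US gal × 3.785 L/gal = 700,225 L.
(b) After draining 53% and refilling: 226 × 0.47 + 42 × 0.53 = 128.48 ppm.
(b) Deficit to target: 135 − 128.48 = 6.52 mg/L.
(b) As CaCO₃: 6.52 mg/L × 700,225 L = 4565 g; ÷ 100.1 = 45.61 mol Ca²⁺.
(b) Mass: 45.61 × 147 = 6705 g.

(a) 3.93 kg; (b) 6.70 kg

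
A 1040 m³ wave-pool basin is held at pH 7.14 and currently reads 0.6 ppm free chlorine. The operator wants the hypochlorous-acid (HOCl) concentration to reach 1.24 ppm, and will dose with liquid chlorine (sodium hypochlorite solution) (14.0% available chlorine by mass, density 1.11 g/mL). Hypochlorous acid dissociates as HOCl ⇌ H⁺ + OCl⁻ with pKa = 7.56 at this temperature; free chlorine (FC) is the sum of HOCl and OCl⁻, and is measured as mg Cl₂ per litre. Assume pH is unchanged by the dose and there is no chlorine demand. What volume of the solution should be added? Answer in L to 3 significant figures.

7.44 L

Volume: 1040 m³ = 1,040,000 L.
[OCl⁻]/[HOCl] = 10^(pH − pKa) = 10^(7.14 − 7.56) = 0.3802; fraction as HOCl = 1/(1 + 0.3802) = 0.7245.
Free chlorine required for 1.24 ppm HOCl: 1.24 / 0.7245 = 1.711 ppm.
FC to add: 1.711 − 0.6 = 1.111 mg/L as Cl₂.
Cl₂ equivalent: 1.111 mg/L × 1,040,000 L = 1156 g.
Product at 14.0% available Cl: 1156 / 0.14 = 8256 g.
Volume: 8256 g ÷ 1.11 g/mL = 7438 mL.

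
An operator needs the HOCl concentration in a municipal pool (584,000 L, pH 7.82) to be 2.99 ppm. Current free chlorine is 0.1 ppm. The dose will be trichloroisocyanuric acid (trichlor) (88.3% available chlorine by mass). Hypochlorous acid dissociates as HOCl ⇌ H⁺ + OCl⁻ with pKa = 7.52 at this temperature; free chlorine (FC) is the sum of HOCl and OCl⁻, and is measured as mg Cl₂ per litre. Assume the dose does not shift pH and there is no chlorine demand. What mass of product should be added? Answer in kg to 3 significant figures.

[OCl⁻]/[HOCl] = 10^(pH − pKa) = 10^(7.82 − 7.52) = 1.995; fraction as HOCl = 1/(1 + 1.995) = 0.3339.
Free chlorine required for 2.99 ppm HOCl: 2.99 / 0.3339 = 8.956 ppm.
FC to add: 8.956 − 0.1 = 8.856 mg/L as Cl₂.
Cl₂ equivalent: 8.856 mg/L × 584,000 L = 5172 g.
Product at 88.3% available Cl: 5172 / 0.883 = 5857 g.

5.86 kg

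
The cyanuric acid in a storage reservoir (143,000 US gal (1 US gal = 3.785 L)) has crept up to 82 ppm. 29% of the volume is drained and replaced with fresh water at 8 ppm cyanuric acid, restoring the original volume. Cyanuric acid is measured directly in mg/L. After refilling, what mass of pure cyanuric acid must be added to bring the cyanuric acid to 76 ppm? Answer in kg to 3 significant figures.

8.37 kg

Volume: 143,000 US gal × 3.785 L/gal = 541,255 L.
After draining 29% and refilling: 82 × 0.71 + 8 × 0.29 = 60.54 ppm.
Deficit to target: 76 − 60.54 = 15.46 mg/L.
Mass: 15.46 mg/L × 541,255 L = 8368 g cyanuric acid.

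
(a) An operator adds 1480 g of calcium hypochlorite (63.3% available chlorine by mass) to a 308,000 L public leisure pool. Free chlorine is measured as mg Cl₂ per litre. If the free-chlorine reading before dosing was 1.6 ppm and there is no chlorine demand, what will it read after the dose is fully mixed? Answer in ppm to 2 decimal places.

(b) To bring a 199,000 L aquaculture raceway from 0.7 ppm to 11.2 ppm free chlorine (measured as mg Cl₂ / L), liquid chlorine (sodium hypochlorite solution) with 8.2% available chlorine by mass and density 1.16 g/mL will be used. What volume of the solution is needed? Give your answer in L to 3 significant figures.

(a) 4.64 ppm; (b) 22.0 L

(a) Available chlorine delivered: 1480 g × 0.633 = 936.8 g as Cl₂.
(a) Concentration rise: 936.8 g / 308,000 L = 3.042 mg/L = 3.04 ppm.
(a) Final FC: 1.6 + 3.04 = 4.64 ppm.

(b) Chlorine deficit: 11.2 − 0.7 = 10.5 ppm = 10.5 mg/L as Cl₂.
(b) Cl₂ equivalent needed: 10.5 mg/L × 199,000 L = 2,090,000 mg = 2090 g.
(b) Product at 8.2% available chlorine: 2090 / 0.082 = 25,480 g.
(b) Volume at density 1.16 g/mL: 25,480 g ÷ 1.16 g/mL = 21,970 mL.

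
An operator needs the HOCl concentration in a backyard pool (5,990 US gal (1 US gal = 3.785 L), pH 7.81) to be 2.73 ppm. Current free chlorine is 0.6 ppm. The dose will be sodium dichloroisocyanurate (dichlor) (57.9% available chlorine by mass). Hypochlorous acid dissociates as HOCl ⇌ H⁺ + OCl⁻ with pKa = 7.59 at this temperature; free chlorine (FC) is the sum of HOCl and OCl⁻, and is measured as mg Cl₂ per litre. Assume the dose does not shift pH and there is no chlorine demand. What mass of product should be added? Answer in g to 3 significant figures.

Volume: 5,990 US gal × 3.785 L/gal = 22,672 L.
[OCl⁻]/[HOCl] = 10^(pH − pKa) = 10^(7.81 − 7.59) = 1.66; fraction as HOCl = 1/(1 + 1.66) = 0.376.
Free chlorine required for 2.73 ppm HOCl: 2.73 / 0.376 = 7.261 ppm.
FC to add: 7.261 − 0.6 = 6.661 mg/L as Cl₂.
Cl₂ equivalent: 6.661 mg/L × 22,672 L = 151 g.
Product at 57.9% available Cl: 151 / 0.579 = 260.8 g.

261 g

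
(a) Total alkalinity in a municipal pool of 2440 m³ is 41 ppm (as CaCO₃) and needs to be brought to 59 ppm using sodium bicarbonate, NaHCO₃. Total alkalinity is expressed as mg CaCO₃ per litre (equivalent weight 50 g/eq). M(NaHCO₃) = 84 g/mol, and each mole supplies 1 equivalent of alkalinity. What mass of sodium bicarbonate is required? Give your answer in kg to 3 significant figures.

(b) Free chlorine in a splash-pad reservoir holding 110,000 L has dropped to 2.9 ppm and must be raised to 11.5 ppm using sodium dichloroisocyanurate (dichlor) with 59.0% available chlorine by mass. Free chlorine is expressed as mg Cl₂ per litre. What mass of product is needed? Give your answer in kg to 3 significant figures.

(a) Volume: 2440 m³ = 2,440,000 L.
(a) Alkalinity to add: (59 − 41) = 18 mg/L as CaCO₃ × 2,440,000 L = 43,920 g as CaCO₃.
(a) Equivalents: 43,920 g ÷ 50 g/eq = 878.4 eq.
(a) NaHCO₃ supplies 1 eq per mole → 878.4 mol.
(a) Mass: 878.4 mol × 84 g/mol = 73,790 g.

(b) Chlorine deficit: 11.5 − 2.9 = 8.6 ppm = 8.6 mg/L as Cl₂.
(b) Cl₂ equivalent needed: 8.6 mg/L × 110,000 L = 946,000 mg = 946 g.
(b) Product at 59.0% available chlorine: 946 / 0.59 = 1603 g.

(a) 73.8 kg; (b) 1.60 kg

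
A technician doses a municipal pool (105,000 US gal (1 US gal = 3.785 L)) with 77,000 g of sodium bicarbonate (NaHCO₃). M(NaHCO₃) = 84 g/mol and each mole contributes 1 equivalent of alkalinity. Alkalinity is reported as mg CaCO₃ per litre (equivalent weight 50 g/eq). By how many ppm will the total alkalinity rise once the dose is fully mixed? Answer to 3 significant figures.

Volume: 105,000 US gal × 3.785 L/gal = 397,425 L.
Moles of NaHCO₃: 77,000 g ÷ 84 g/mol = 916.7 mol → 916.7 eq of alkalinity.
As CaCO₃: 916.7 eq × 50 g/eq = 45,830 g.
Rise: 45,830 g / 397,425 L × 1000 = 115.3 mg/L.

115 ppm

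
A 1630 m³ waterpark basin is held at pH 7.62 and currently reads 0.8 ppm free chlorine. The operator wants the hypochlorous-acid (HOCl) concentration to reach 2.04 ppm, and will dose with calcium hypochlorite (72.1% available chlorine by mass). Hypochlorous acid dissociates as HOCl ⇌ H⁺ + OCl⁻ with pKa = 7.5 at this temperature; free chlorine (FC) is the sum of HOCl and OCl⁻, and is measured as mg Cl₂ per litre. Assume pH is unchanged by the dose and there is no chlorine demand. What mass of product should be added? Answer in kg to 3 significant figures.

Volume: 1630 m³ = 1,630,000 L.
[OCl⁻]/[HOCl] = 10^(pH − pKa) = 10^(7.62 − 7.5) = 1.318; fraction as HOCl = 1/(1 + 1.318) = 0.4314.
Free chlorine required for 2.04 ppm HOCl: 2.04 / 0.4314 = 4.729 ppm.
FC to add: 4.729 − 0.8 = 3.929 mg/L as Cl₂.
Cl₂ equivalent: 3.929 mg/L × 1,630,000 L = 6405 g.
Product at 72.1% available Cl: 6405 / 0.721 = 8883 g.

8.88 kg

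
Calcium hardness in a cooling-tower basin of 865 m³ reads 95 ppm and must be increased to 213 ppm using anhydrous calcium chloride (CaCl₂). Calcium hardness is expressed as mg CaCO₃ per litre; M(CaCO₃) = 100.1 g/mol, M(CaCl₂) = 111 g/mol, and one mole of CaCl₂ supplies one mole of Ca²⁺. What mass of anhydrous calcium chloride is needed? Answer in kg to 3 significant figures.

Volume: 865 m³ = 865,000 L.
Hardness to add: (213 − 95) = 118 mg/L as CaCO₃ × 865,000 L = 102,100 g as CaCO₃.
Moles of Ca²⁺ (1 mol Ca²⁺ ≡ 1 mol CaCO₃): 102,100 / 100.1 g/mol = 1020 mol.
Mass of CaCl₂: 1020 × 111 = 113,200 g.

113 kg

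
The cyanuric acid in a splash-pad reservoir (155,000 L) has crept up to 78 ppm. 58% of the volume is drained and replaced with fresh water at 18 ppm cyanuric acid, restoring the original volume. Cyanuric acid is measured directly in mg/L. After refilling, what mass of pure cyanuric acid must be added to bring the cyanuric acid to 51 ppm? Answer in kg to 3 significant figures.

After draining 58% and refilling: 78 × 0.42 + 18 × 0.58 = 43.2 ppm.
Deficit to target: 51 − 43.2 = 7.8 mg/L.
Mass: 7.8 mg/L × 155,000 L = 1209 g cyanuric acid.

1.21 kg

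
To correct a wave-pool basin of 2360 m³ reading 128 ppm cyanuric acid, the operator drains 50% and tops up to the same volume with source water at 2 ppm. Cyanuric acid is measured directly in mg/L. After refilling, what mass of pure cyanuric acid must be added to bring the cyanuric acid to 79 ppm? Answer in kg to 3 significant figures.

33.0 kg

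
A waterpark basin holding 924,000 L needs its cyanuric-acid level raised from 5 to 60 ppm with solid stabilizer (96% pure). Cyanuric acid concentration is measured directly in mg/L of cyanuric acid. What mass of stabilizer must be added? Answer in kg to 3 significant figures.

52.9 kg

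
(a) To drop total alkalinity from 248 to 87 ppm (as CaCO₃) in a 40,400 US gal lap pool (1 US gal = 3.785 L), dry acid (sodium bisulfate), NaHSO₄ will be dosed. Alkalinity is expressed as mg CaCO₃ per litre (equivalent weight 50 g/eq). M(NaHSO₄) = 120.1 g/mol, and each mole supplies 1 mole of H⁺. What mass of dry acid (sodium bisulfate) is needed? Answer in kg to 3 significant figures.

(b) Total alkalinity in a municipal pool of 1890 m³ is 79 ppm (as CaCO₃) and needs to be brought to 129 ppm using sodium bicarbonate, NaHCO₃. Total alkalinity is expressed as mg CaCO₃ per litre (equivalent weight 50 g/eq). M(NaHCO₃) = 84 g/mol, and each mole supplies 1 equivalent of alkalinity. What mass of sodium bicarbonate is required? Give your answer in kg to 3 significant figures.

(a) 59.1 kg; (b) 159 kg

(a) Volume: 40,400 US gal × 3.785 L/gal = 152,914 L.
(a) Alkalinity to neutralize: (248 − 87) = 161 mg/L as CaCO₃ × 152,914 L = 24,620 g as CaCO₃.
(a) Equivalents of H⁺ required: 24,620 ÷ 50 g/eq = 492.4 eq = 492.4 mol NaHSO₄.
(a) Mass of NaHSO₄: 492.4 × 120.1 = 59,140 g.

(b) Volume: 1890 m³ = 1,890,000 L.
(b) Alkalinity to add: (129 − 79) = 50 mg/L as CaCO₃ × 1,890,000 L = 94,500 g as CaCO₃.
(b) Equivalents: 94,500 g ÷ 50 g/eq = 1890 eq.
(b) NaHCO₃ supplies 1 eq per mole → 1890 mol.
(b) Mass: 1890 mol × 84 g/mol = 158,800 g.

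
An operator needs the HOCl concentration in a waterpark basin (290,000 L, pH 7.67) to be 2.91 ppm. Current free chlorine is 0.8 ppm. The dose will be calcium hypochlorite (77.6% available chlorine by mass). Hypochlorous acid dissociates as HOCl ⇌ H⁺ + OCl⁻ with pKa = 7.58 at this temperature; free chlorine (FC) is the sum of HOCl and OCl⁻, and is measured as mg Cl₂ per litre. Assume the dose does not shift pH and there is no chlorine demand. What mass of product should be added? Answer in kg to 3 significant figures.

[OCl⁻]/[HOCl] = 10^(pH − pKa) = 10^(7.67 − 7.58) = 1.23; fraction as HOCl = 1/(1 + 1.23) = 0.4484.
Free chlorine required for 2.91 ppm HOCl: 2.91 / 0.4484 = 6.49 ppm.
FC to add: 6.49 − 0.8 = 5.69 mg/L as Cl₂.
Cl₂ equivalent: 5.69 mg/L × 290,000 L = 1650 g.
Product at 77.6% available Cl: 1650 / 0.776 = 2126 g.

2.13 kg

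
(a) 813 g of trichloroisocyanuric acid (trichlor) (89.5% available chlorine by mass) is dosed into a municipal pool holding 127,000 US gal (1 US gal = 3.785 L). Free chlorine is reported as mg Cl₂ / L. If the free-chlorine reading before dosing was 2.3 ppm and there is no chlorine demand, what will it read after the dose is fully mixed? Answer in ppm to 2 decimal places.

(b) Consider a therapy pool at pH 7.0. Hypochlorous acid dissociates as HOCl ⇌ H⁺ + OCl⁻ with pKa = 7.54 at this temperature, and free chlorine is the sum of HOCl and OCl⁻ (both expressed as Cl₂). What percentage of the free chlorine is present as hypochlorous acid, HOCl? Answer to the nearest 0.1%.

(a) 3.81 ppm; (b) 77.6%

(a) Volume: 127,000 US gal × 3.785 L/gal = 480,695 L.
(a) Available chlorine delivered: 813 g × 0.895 = 727.6 g as Cl₂.
(a) Concentration rise: 727.6 g / 480,695 L = 1.514 mg/L = 1.51 ppm.
(a) Final FC: 2.3 + 1.51 = 3.81 ppm.

(b) [OCl⁻]/[HOCl] = 10^(pH − pKa) = 10^(7.0 − 7.54) = 10^-0.54 = 0.2884.
(b) Fraction as HOCl = 1 / (1 + 0.2884) = 0.7762.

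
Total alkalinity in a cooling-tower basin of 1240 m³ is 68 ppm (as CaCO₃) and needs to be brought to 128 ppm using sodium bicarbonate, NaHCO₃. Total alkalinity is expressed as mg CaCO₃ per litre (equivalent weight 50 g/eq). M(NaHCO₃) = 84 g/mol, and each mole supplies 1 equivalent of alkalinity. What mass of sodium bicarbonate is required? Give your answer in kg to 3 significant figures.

Volume: 1240 m³ = 1,240,000 L.
Alkalinity to add: (128 − 68) = 60 mg/L as CaCO₃ × 1,240,000 L = 74,400 g as CaCO₃.
Equivalents: 74,400 g ÷ 50 g/eq = 1488 eq.
NaHCO₃ supplies 1 eq per mole → 1488 mol.
Mass: 1488 mol × 84 g/mol = 125,000 g.

125 kg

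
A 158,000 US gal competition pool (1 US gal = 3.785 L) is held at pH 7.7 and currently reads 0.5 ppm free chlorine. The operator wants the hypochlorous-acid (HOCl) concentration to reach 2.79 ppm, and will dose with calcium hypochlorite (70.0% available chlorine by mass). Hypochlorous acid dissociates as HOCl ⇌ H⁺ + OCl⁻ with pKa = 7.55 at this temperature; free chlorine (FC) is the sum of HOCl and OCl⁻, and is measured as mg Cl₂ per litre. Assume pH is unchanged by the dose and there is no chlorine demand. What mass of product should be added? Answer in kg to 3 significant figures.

5.32 kg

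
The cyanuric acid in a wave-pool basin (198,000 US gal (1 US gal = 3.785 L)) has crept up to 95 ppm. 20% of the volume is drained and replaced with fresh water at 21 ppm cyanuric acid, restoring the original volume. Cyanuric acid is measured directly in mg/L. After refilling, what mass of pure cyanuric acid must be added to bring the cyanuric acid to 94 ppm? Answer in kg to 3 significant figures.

Volume: 198,000 US gal × 3.785 L/gal = 749,430 L.
After draining 20% and refilling: 95 × 0.80 + 21 × 0.20 = 80.2 ppm.
Deficit to target: 94 − 80.2 = 13.8 mg/L.
Mass: 13.8 mg/L × 749,430 L = 10,340 g cyanuric acid.

10.3 kg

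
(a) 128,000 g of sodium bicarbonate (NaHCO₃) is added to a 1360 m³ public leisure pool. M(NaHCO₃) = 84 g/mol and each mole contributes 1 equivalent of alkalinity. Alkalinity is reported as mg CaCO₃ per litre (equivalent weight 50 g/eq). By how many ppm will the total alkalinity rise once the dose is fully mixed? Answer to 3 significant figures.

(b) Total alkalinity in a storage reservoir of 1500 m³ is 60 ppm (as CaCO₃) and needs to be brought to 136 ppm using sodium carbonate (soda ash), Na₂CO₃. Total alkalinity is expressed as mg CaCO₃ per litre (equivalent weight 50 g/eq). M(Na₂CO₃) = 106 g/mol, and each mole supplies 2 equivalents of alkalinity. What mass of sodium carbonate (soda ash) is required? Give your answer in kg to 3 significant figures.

(a) Volume: 1360 m³ = 1,360,000 L.
(a) Moles of NaHCO₃: 128,000 g ÷ 84 g/mol = 1524 mol → 1524 eq of alkalinity.
(a) As CaCO₃: 1524 eq × 50 g/eq = 76,190 g.
(a) Rise: 76,190 g / 1,360,000 L × 1000 = 56.02 mg/L.

(b) Volume: 1500 m³ = 1,500,000 L.
(b) Alkalinity to add: (136 − 60) = 76 mg/L as CaCO₃ × 1,500,000 L = 114,000 g as CaCO₃.
(b) Equivalents: 114,000 g ÷ 50 g/eq = 2280 eq.
(b) Each mole of Na₂CO₃ supplies 2 eq, so 2280 / 2 = 1140 mol.
(b) Mass: 1140 mol × 106 g/mol = 120,800 g.

(a) 56.0 ppm; (b) 121 kg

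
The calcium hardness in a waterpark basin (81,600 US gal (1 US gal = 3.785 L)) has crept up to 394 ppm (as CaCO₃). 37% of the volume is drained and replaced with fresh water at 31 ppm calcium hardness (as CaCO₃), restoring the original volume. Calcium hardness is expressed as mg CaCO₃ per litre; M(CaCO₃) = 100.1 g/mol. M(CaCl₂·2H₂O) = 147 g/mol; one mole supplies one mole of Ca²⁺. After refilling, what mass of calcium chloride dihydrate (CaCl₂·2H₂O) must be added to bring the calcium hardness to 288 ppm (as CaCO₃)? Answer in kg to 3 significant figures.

Volume: 81,600 US gal × 3.785 L/gal = 308,856 L.
After draining 37% and refilling: 394 × 0.63 + 31 × 0.37 = 259.69 ppm.
Deficit to target: 288 − 259.69 = 28.31 mg/L.
As CaCO₃: 28.31 mg/L × 308,856 L = 8744 g; ÷ 100.1 = 87.35 mol Ca²⁺.
Mass: 87.35 × 147 = 12,840 g.

12.8 kg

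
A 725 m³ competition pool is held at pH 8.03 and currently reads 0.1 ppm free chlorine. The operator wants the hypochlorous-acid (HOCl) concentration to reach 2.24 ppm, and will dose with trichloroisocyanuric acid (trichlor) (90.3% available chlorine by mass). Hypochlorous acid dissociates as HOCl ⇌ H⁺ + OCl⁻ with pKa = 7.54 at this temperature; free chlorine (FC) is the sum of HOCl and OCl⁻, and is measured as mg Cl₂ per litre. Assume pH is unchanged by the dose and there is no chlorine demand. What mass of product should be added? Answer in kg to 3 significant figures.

Volume: 725 m³ = 725,000 L.
[OCl⁻]/[HOCl] = 10^(pH − pKa) = 10^(8.03 − 7.54) = 3.09; fraction as HOCl = 1/(1 + 3.09) = 0.2445.
Free chlorine required for 2.24 ppm HOCl: 2.24 / 0.2445 = 9.162 ppm.
FC to add: 9.162 − 0.1 = 9.062 mg/L as Cl₂.
Cl₂ equivalent: 9.062 mg/L × 725,000 L = 6570 g.
Product at 90.3% available Cl: 6570 / 0.903 = 7276 g.

7.28 kg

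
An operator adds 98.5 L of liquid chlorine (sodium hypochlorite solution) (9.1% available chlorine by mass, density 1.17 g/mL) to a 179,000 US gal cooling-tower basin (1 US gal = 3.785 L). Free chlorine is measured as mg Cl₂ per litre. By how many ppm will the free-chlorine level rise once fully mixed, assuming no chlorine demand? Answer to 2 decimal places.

Volume: 179,000 US gal × 3.785 L/gal = 677,515 L.
Mass of solution: 98.5 L × 1000 mL/L × 1.17 g/mL = 115,200 g.
Available chlorine delivered: 115,200 g × 0.091 = 10,490 g as Cl₂.
Concentration rise: 10,490 g / 677,515 L = 15.48 mg/L = 15.48 ppm.

15.48 ppm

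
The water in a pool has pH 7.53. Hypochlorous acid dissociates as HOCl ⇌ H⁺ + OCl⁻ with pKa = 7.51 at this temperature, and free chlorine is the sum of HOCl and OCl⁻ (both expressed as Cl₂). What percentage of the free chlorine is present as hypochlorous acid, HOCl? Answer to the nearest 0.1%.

[OCl⁻]/[HOCl] = 10^(pH − pKa) = 10^(7.53 − 7.51) = 10^0.02 = 1.047.
Fraction as HOCl = 1 / (1 + 1.047) = 0.4885.

48.8%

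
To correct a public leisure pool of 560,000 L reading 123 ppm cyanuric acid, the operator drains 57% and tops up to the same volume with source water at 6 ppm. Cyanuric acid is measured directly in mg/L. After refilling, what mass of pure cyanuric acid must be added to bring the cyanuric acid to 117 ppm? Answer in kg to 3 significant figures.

34.0 kg

After draining 57% and refilling: 123 × 0.43 + 6 × 0.57 = 56.31 ppm.
Deficit to target: 117 − 56.31 = 60.69 mg/L.
Mass: 60.69 mg/L × 560,000 L = 33,990 g cyanuric acid.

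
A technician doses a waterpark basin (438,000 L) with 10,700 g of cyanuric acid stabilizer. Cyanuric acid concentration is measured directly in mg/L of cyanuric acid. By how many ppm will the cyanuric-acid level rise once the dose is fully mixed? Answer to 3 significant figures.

24.4 ppm

Rise: 10,700 g / 438,000 L × 1000 = 24.43 mg/L.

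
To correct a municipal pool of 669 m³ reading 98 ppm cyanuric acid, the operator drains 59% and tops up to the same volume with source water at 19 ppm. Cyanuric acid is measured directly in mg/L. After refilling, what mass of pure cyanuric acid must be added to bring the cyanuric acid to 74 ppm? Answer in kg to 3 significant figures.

Volume: 669 m³ = 669,000 L.
After draining 59% and refilling: 98 × 0.41 + 19 × 0.59 = 51.39 ppm.
Deficit to target: 74 − 51.39 = 22.61 mg/L.
Mass: 22.61 mg/L × 669,000 L = 15,130 g cyanuric acid.

15.1 kg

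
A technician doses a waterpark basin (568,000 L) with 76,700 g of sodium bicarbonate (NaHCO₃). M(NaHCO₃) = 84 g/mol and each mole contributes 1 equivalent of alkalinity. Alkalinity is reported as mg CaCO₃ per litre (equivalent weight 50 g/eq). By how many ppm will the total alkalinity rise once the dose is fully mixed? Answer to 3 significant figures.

80.4 ppm

Moles of NaHCO₃: 76,700 g ÷ 84 g/mol = 913.1 mol → 913.1 eq of alkalinity.
As CaCO₃: 913.1 eq × 50 g/eq = 45,650 g.
Rise: 45,650 g / 568,000 L × 1000 = 80.38 mg/L.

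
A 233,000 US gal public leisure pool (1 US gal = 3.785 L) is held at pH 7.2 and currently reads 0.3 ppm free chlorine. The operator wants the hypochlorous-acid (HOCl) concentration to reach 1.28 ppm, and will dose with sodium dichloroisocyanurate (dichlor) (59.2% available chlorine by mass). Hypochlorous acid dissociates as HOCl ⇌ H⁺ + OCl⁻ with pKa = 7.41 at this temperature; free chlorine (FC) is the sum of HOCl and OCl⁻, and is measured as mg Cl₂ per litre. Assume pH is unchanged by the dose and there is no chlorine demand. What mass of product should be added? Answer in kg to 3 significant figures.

Volume: 233,000 US gal × 3.785 L/gal = 881,905 L.
[OCl⁻]/[HOCl] = 10^(pH − pKa) = 10^(7.2 − 7.41) = 0.6166; fraction as HOCl = 1/(1 + 0.6166) = 0.6186.
Free chlorine required for 1.28 ppm HOCl: 1.28 / 0.6186 = 2.069 ppm.
FC to add: 2.069 − 0.3 = 1.769 mg/L as Cl₂.
Cl₂ equivalent: 1.769 mg/L × 881,905 L = 1560 g.
Product at 59.2% available Cl: 1560 / 0.592 = 2636 g.

2.64 kg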